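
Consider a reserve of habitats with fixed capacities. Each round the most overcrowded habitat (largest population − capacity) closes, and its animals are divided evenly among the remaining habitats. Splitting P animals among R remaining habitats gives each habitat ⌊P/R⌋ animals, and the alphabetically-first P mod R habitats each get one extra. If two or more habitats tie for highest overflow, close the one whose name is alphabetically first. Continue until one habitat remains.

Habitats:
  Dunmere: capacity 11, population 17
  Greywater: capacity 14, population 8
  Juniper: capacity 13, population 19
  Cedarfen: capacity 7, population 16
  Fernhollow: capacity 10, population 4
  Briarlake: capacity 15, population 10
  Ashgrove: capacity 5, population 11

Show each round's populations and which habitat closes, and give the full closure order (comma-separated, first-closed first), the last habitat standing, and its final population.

Closure order: Cedarfen, Ashgrove, Dunmere, Juniper, Briarlake, Fernhollow
Last habitat: Greywater with 85 animals

Round 1: Ashgrove=11 Briarlake=10 Cedarfen=16 Dunmere=17 Fernhollow=4 Greywater=8 Juniper=19 → close Cedarfen (overflow 9)
  16÷6 = 2 each, +1 to first 4
Round 2: Ashgrove=14 Briarlake=13 Dunmere=20 Fernhollow=7 Greywater=10 Juniper=21 → close Ashgrove (overflow 9)
  14÷5 = 2 each, +1 to first 4
Round 3: Briarlake=16 Dunmere=23 Fernhollow=10 Greywater=13 Juniper=23 → close Dunmere (overflow 12)
  23÷4 = 5 each, +1 to first 3
Round 4: Briarlake=22 Fernhollow=16 Greywater=19 Juniper=28 → close Juniper (overflow 15)
  28÷3 = 9 each, +1 to first 1
Round 5: Briarlake=32 Fernhollow=25 Greywater=28 → close Briarlake (overflow 17)
  32÷2 = 16 each, +1 to first 0
Round 6: Fernhollow=41 Greywater=44 → close Fernhollow (overflow 31)
  41÷1 = 41 each, +1 to first 0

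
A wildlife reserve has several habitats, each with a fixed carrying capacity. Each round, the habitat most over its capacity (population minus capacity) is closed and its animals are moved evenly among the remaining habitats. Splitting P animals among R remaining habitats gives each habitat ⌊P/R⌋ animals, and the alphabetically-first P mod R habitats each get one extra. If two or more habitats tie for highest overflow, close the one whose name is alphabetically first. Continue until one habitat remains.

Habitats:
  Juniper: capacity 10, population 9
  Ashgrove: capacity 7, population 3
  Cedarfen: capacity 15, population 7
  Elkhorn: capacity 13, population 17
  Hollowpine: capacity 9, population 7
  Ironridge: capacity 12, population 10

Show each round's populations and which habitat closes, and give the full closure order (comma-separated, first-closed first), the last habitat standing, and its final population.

Closure order: Elkhorn, Juniper, Hollowpine, Ashgrove, Ironridge
Last habitat: Cedarfen with 53 animals

Round 1: Ashgrove=3 Cedarfen=7 Elkhorn=17 Hollowpine=7 Ironridge=10 Juniper=9 → close Elkhorn (overflow 4)
  17÷5 = 3 each, +1 to first 2
Round 2: Ashgrove=7 Cedarfen=11 Hollowpine=10 Ironridge=13 Juniper=12 → close Juniper (overflow 2)
  12÷4 = 3 each, +1 to first 0
Round 3: Ashgrove=10 Cedarfen=14 Hollowpine=13 Ironridge=16 → close Hollowpine (overflow 4)
  13÷3 = 4 each, +1 to first 1
Round 4: Ashgrove=15 Cedarfen=18 Ironridge=20 → close Ashgrove (overflow 8)
  15÷2 = 7 each, +1 to first 1
Round 5: Cedarfen=26 Ironridge=27 → close Ironridge (overflow 15)
  27÷1 = 27 each, +1 to first 0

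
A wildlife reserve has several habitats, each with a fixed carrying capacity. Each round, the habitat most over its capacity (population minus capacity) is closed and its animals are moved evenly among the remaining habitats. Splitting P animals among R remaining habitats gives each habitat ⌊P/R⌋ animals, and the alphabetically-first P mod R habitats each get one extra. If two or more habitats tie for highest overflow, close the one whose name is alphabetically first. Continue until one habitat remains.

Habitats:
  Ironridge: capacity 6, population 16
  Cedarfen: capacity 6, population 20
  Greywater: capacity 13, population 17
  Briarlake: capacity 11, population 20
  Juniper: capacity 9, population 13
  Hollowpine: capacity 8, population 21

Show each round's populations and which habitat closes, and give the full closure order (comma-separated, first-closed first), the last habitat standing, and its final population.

Closure order: Cedarfen, Hollowpine, Briarlake, Ironridge, Greywater
Last habitat: Juniper with 107 animals

Round 1: Briarlake=20 Cedarfen=20 Greywater=17 Hollowpine=21 Ironridge=16 Juniper=13 → close Cedarfen (overflow 14)
  20÷5 = 4 each, +1 to first 0
Round 2: Briarlake=24 Greywater=21 Hollowpine=25 Ironridge=20 Juniper=17 → close Hollowpine (overflow 17)
  25÷4 = 6 each, +1 to first 1
Round 3: Briarlake=31 Greywater=27 Ironridge=26 Juniper=23 → close Briarlake (overflow 20)
  31÷3 = 10 each, +1 to first 1
Round 4: Greywater=38 Ironridge=36 Juniper=33 → close Ironridge (overflow 30)
  36÷2 = 18 each, +1 to first 0
Round 5: Greywater=56 Juniper=51 → close Greywater (overflow 43)
  56÷1 = 56 each, +1 to first 0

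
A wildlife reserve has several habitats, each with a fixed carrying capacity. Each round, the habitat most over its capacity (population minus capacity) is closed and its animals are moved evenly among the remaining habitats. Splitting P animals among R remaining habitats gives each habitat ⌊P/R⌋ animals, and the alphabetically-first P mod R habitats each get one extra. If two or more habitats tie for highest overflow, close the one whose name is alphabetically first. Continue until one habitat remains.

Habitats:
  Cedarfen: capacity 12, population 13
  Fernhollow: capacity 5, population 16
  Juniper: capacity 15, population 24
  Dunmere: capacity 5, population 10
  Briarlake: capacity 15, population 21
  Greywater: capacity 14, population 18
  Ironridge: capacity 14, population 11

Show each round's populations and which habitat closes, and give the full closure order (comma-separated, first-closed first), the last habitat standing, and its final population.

Round 1: Briarlake=21 Cedarfen=13 Dunmere=10 Fernhollow=16 Greywater=18 Ironridge=11 Juniper=24 → close Fernhollow (overflow 11)
  16÷6 = 2 each, +1 to first 4
Round 2: Briarlake=24 Cedarfen=16 Dunmere=13 Greywater=21 Ironridge=13 Juniper=26 → close Juniper (overflow 11)
  26÷5 = 5 each, +1 to first 1
Round 3: Briarlake=30 Cedarfen=21 Dunmere=18 Greywater=26 Ironridge=18 → close Briarlake (overflow 15)
  30÷4 = 7 each, +1 to first 2
Round 4: Cedarfen=29 Dunmere=26 Greywater=33 Ironridge=25 → close Dunmere (overflow 21)
  26÷3 = 8 each, +1 to first 2
Round 5: Cedarfen=38 Greywater=42 Ironridge=33 → close Greywater (overflow 28)
  42÷2 = 21 each, +1 to first 0
Round 6: Cedarfen=59 Ironridge=54 → close Cedarfen (overflow 47)
  59÷1 = 59 each, +1 to first 0

Closure order: Fernhollow, Juniper, Briarlake, Dunmere, Greywater, Cedarfen
Last habitat: Ironridge with 113 animals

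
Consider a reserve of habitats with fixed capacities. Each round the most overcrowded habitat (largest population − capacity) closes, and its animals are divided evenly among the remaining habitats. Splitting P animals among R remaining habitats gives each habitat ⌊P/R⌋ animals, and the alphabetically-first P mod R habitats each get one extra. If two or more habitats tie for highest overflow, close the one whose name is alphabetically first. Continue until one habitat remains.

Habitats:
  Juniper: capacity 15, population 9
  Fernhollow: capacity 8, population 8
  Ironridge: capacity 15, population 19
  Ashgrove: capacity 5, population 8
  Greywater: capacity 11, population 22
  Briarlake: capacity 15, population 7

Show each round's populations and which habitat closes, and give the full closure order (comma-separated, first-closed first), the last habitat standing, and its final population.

Closure order: Greywater, Ashgrove, Ironridge, Fernhollow, Briarlake
Last habitat: Juniper with 73 animals

Round 1: Ashgrove=8 Briarlake=7 Fernhollow=8 Greywater=22 Ironridge=19 Juniper=9 → close Greywater (overflow 11)
  22÷5 = 4 each, +1 to first 2
Round 2: Ashgrove=13 Briarlake=12 Fernhollow=12 Ironridge=23 Juniper=13 → close Ashgrove (overflow 8)
  13÷4 = 3 each, +1 to first 1
Round 3: Briarlake=16 Fernhollow=15 Ironridge=26 Juniper=16 → close Ironridge (overflow 11)
  26÷3 = 8 each, +1 to first 2
Round 4: Briarlake=25 Fernhollow=24 Juniper=24 → close Fernhollow (overflow 16)
  24÷2 = 12 each, +1 to first 0
Round 5: Briarlake=37 Juniper=36 → close Briarlake (overflow 22)
  37÷1 = 37 each, +1 to first 0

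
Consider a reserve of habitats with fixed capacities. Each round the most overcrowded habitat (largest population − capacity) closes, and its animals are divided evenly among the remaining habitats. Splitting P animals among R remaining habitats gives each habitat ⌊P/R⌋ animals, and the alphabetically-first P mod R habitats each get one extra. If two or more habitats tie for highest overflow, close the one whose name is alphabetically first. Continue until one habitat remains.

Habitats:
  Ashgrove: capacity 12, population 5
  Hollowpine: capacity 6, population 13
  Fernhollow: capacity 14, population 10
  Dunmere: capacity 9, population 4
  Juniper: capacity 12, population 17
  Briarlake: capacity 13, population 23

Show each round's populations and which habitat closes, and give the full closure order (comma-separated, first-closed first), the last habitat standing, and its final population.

Closure order: Briarlake, Hollowpine, Juniper, Fernhollow, Ashgrove
Last habitat: Dunmere with 72 animals

Round 1: Ashgrove=5 Briarlake=23 Dunmere=4 Fernhollow=10 Hollowpine=13 Juniper=17 → close Briarlake (overflow 10)
  23÷5 = 4 each, +1 to first 3
Round 2: Ashgrove=10 Dunmere=9 Fernhollow=15 Hollowpine=17 Juniper=21 → close Hollowpine (overflow 11)
  17÷4 = 4 each, +1 to first 1
Round 3: Ashgrove=15 Dunmere=13 Fernhollow=19 Juniper=25 → close Juniper (overflow 13)
  25÷3 = 8 each, +1 to first 1
Round 4: Ashgrove=24 Dunmere=21 Fernhollow=27 → close Fernhollow (overflow 13)
  27÷2 = 13 each, +1 to first 1
Round 5: Ashgrove=38 Dunmere=34 → close Ashgrove (overflow 26)
  38÷1 = 38 each, +1 to first 0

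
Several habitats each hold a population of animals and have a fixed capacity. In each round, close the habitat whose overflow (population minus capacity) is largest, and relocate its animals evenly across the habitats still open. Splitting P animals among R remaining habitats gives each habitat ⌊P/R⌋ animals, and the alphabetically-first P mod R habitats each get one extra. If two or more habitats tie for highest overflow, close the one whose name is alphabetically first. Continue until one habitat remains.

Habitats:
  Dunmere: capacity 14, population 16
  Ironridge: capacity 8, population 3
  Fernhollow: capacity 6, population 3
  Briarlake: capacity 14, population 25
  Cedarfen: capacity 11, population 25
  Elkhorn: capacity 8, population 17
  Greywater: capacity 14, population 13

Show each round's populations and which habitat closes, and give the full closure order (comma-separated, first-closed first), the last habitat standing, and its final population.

Round 1: Briarlake=25 Cedarfen=25 Dunmere=16 Elkhorn=17 Fernhollow=3 Greywater=13 Ironridge=3 → close Cedarfen (overflow 14)
  25÷6 = 4 each, +1 to first 1
Round 2: Briarlake=30 Dunmere=20 Elkhorn=21 Fernhollow=7 Greywater=17 Ironridge=7 → close Briarlake (overflow 16)
  30÷5 = 6 each, +1 to first 0
Round 3: Dunmere=26 Elkhorn=27 Fernhollow=13 Greywater=23 Ironridge=13 → close Elkhorn (overflow 19)
  27÷4 = 6 each, +1 to first 3
Round 4: Dunmere=33 Fernhollow=20 Greywater=30 Ironridge=19 → close Dunmere (overflow 19)
  33÷3 = 11 each, +1 to first 0
Round 5: Fernhollow=31 Greywater=41 Ironridge=30 → close Greywater (overflow 27)
  41÷2 = 20 each, +1 to first 1
Round 6: Fernhollow=52 Ironridge=50 → close Fernhollow (overflow 46)
  52÷1 = 52 each, +1 to first 0

Closure order: Cedarfen, Briarlake, Elkhorn, Dunmere, Greywater, Fernhollow
Last habitat: Ironridge with 102 animals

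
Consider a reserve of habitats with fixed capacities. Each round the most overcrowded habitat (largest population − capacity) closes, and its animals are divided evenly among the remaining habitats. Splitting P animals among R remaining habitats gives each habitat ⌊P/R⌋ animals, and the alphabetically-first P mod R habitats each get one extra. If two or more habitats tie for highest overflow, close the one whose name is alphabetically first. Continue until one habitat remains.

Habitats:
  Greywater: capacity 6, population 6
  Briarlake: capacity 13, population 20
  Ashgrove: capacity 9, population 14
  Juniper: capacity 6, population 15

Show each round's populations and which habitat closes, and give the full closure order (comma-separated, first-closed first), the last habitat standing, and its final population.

Closure order: Juniper, Briarlake, Ashgrove
Last habitat: Greywater with 55 animals

Round 1: Ashgrove=14 Briarlake=20 Greywater=6 Juniper=15 → close Juniper (overflow 9)
  15÷3 = 5 each, +1 to first 0
Round 2: Ashgrove=19 Briarlake=25 Greywater=11 → close Briarlake (overflow 12)
  25÷2 = 12 each, +1 to first 1
Round 3: Ashgrove=32 Greywater=23 → close Ashgrove (overflow 23)
  32÷1 = 32 each, +1 to first 0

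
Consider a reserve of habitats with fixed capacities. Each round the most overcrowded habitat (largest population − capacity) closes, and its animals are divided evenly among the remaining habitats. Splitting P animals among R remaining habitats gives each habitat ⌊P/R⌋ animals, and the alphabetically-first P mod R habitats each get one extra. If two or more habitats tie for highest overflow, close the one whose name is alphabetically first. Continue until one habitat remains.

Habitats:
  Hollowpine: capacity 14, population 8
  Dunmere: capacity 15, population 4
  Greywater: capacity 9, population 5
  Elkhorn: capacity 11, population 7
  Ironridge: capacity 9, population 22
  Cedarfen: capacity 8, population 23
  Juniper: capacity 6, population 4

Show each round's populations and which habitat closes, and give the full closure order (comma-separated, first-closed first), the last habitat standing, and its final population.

Round 1: Cedarfen=23 Dunmere=4 Elkhorn=7 Greywater=5 Hollowpine=8 Ironridge=22 Juniper=4 → close Cedarfen (overflow 15)
  23÷6 = 3 each, +1 to first 5
Round 2: Dunmere=8 Elkhorn=11 Greywater=9 Hollowpine=12 Ironridge=26 Juniper=7 → close Ironridge (overflow 17)
  26÷5 = 5 each, +1 to first 1
Round 3: Dunmere=14 Elkhorn=16 Greywater=14 Hollowpine=17 Juniper=12 → close Juniper (overflow 6)
  12÷4 = 3 each, +1 to first 0
Round 4: Dunmere=17 Elkhorn=19 Greywater=17 Hollowpine=20 → close Elkhorn (overflow 8)
  19÷3 = 6 each, +1 to first 1
Round 5: Dunmere=24 Greywater=23 Hollowpine=26 → close Greywater (overflow 14)
  23÷2 = 11 each, +1 to first 1
Round 6: Dunmere=36 Hollowpine=37 → close Hollowpine (overflow 23)
  37÷1 = 37 each, +1 to first 0

Closure order: Cedarfen, Ironridge, Juniper, Elkhorn, Greywater, Hollowpine
Last habitat: Dunmere with 73 animals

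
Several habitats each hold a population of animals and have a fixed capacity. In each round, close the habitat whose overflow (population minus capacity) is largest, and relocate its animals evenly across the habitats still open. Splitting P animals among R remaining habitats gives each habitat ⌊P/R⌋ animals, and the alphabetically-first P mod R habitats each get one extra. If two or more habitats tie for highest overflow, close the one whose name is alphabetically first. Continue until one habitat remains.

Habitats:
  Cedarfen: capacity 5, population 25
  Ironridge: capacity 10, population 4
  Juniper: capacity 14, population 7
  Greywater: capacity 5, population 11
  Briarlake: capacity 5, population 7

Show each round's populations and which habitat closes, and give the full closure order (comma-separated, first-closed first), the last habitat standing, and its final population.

Closure order: Cedarfen, Greywater, Briarlake, Ironridge
Last habitat: Juniper with 54 animals

Round 1: Briarlake=7 Cedarfen=25 Greywater=11 Ironridge=4 Juniper=7 → close Cedarfen (overflow 20)
  25÷4 = 6 each, +1 to first 1
Round 2: Briarlake=14 Greywater=17 Ironridge=10 Juniper=13 → close Greywater (overflow 12)
  17÷3 = 5 each, +1 to first 2
Round 3: Briarlake=20 Ironridge=16 Juniper=18 → close Briarlake (overflow 15)
  20÷2 = 10 each, +1 to first 0
Round 4: Ironridge=26 Juniper=28 → close Ironridge (overflow 16)
  26÷1 = 26 each, +1 to first 0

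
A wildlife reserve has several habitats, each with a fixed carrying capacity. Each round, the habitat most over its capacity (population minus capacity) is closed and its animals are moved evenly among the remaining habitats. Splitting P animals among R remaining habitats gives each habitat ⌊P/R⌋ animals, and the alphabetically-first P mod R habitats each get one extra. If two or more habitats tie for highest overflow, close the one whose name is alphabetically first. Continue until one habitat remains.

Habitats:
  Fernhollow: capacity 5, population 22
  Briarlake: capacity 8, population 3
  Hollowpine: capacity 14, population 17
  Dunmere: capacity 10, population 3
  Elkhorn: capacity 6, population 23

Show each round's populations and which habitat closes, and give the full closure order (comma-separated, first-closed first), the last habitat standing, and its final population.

Round 1: Briarlake=3 Dunmere=3 Elkhorn=23 Fernhollow=22 Hollowpine=17 → close Elkhorn (overflow 17)
  23÷4 = 5 each, +1 to first 3
Round 2: Briarlake=9 Dunmere=9 Fernhollow=28 Hollowpine=22 → close Fernhollow (overflow 23)
  28÷3 = 9 each, +1 to first 1
Round 3: Briarlake=19 Dunmere=18 Hollowpine=31 → close Hollowpine (overflow 17)
  31÷2 = 15 each, +1 to first 1
Round 4: Briarlake=35 Dunmere=33 → close Briarlake (overflow 27)
  35÷1 = 35 each, +1 to first 0

Closure order: Elkhorn, Fernhollow, Hollowpine, Briarlake
Last habitat: Dunmere with 68 animals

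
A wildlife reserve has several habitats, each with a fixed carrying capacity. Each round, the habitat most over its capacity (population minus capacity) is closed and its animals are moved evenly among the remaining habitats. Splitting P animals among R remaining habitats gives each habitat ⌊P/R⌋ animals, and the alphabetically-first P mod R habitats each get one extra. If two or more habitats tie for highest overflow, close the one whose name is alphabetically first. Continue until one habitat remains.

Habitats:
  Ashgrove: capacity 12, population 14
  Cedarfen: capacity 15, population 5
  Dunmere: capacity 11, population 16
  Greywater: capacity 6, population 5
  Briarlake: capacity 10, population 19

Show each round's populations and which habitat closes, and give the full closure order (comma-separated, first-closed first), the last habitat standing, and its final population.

Round 1: Ashgrove=14 Briarlake=19 Cedarfen=5 Dunmere=16 Greywater=5 → close Briarlake (overflow 9)
  19÷4 = 4 each, +1 to first 3
Round 2: Ashgrove=19 Cedarfen=10 Dunmere=21 Greywater=9 → close Dunmere (overflow 10)
  21÷3 = 7 each, +1 to first 0
Round 3: Ashgrove=26 Cedarfen=17 Greywater=16 → close Ashgrove (overflow 14)
  26÷2 = 13 each, +1 to first 0
Round 4: Cedarfen=30 Greywater=29 → close Greywater (overflow 23)
  29÷1 = 29 each, +1 to first 0

Closure order: Briarlake, Dunmere, Ashgrove, Greywater
Last habitat: Cedarfen with 59 animals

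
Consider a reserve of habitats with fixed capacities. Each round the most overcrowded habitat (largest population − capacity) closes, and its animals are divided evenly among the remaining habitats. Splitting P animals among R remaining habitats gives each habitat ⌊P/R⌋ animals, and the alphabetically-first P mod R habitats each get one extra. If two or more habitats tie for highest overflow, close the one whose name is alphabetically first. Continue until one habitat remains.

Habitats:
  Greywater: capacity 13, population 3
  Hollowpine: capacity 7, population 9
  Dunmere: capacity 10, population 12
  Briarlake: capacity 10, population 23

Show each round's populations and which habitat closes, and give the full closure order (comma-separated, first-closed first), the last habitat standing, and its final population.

Round 1: Briarlake=23 Dunmere=12 Greywater=3 Hollowpine=9 → close Briarlake (overflow 13)
  23÷3 = 7 each, +1 to first 2
Round 2: Dunmere=20 Greywater=11 Hollowpine=16 → close Dunmere (overflow 10)
  20÷2 = 10 each, +1 to first 0
Round 3: Greywater=21 Hollowpine=26 → close Hollowpine (overflow 19)
  26÷1 = 26 each, +1 to first 0

Closure order: Briarlake, Dunmere, Hollowpine
Last habitat: Greywater with 47 animals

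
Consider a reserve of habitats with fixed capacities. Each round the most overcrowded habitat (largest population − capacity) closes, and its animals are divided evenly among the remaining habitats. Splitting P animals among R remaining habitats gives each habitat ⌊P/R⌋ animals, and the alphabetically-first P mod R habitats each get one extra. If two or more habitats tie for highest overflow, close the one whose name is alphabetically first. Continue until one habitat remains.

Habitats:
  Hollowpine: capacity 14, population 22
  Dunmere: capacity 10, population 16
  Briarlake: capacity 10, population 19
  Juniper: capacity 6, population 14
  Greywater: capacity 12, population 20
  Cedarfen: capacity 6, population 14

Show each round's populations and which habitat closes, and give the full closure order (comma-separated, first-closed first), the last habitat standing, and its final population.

Round 1: Briarlake=19 Cedarfen=14 Dunmere=16 Greywater=20 Hollowpine=22 Juniper=14 → close Briarlake (overflow 9)
  19÷5 = 3 each, +1 to first 4
Round 2: Cedarfen=18 Dunmere=20 Greywater=24 Hollowpine=26 Juniper=17 → close Cedarfen (overflow 12)
  18÷4 = 4 each, +1 to first 2
Round 3: Dunmere=25 Greywater=29 Hollowpine=30 Juniper=21 → close Greywater (overflow 17)
  29÷3 = 9 each, +1 to first 2
Round 4: Dunmere=35 Hollowpine=40 Juniper=30 → close Hollowpine (overflow 26)
  40÷2 = 20 each, +1 to first 0
Round 5: Dunmere=55 Juniper=50 → close Dunmere (overflow 45)
  55÷1 = 55 each, +1 to first 0

Closure order: Briarlake, Cedarfen, Greywater, Hollowpine, Dunmere
Last habitat: Juniper with 105 animals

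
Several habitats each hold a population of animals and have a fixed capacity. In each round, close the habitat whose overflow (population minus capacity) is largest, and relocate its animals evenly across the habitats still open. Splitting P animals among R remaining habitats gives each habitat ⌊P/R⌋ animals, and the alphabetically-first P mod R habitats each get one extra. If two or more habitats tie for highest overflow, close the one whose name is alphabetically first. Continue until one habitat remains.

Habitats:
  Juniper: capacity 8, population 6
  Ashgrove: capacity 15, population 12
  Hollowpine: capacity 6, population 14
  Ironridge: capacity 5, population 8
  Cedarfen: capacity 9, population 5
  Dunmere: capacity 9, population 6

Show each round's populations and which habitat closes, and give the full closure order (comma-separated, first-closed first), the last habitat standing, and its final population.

Closure order: Hollowpine, Ironridge, Ashgrove, Dunmere, Cedarfen
Last habitat: Juniper with 51 animals

Round 1: Ashgrove=12 Cedarfen=5 Dunmere=6 Hollowpine=14 Ironridge=8 Juniper=6 → close Hollowpine (overflow 8)
  14÷5 = 2 each, +1 to first 4
Round 2: Ashgrove=15 Cedarfen=8 Dunmere=9 Ironridge=11 Juniper=8 → close Ironridge (overflow 6)
  11÷4 = 2 each, +1 to first 3
Round 3: Ashgrove=18 Cedarfen=11 Dunmere=12 Juniper=10 → close Ashgrove (overflow 3)
  18÷3 = 6 each, +1 to first 0
Round 4: Cedarfen=17 Dunmere=18 Juniper=16 → close Dunmere (overflow 9)
  18÷2 = 9 each, +1 to first 0
Round 5: Cedarfen=26 Juniper=25 → close Cedarfen (overflow 17)
  26÷1 = 26 each, +1 to first 0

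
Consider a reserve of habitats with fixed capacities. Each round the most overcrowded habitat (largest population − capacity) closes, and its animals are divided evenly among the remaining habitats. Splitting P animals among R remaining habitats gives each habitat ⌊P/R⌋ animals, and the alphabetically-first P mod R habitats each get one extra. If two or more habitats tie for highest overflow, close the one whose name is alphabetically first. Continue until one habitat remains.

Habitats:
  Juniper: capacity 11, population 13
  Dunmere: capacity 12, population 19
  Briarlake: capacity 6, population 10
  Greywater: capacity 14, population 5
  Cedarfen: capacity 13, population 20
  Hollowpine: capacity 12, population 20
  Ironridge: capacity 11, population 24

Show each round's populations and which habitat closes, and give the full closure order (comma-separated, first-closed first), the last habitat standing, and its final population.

Closure order: Ironridge, Hollowpine, Cedarfen, Dunmere, Briarlake, Juniper
Last habitat: Greywater with 111 animals

Round 1: Briarlake=10 Cedarfen=20 Dunmere=19 Greywater=5 Hollowpine=20 Ironridge=24 Juniper=13 → close Ironridge (overflow 13)
  24÷6 = 4 each, +1 to first 0
Round 2: Briarlake=14 Cedarfen=24 Dunmere=23 Greywater=9 Hollowpine=24 Juniper=17 → close Hollowpine (overflow 12)
  24÷5 = 4 each, +1 to first 4
Round 3: Briarlake=19 Cedarfen=29 Dunmere=28 Greywater=14 Juniper=21 → close Cedarfen (overflow 16)
  29÷4 = 7 each, +1 to first 1
Round 4: Briarlake=27 Dunmere=35 Greywater=21 Juniper=28 → close Dunmere (overflow 23)
  35÷3 = 11 each, +1 to first 2
Round 5: Briarlake=39 Greywater=33 Juniper=39 → close Briarlake (overflow 33)
  39÷2 = 19 each, +1 to first 1
Round 6: Greywater=53 Juniper=58 → close Juniper (overflow 47)
  58÷1 = 58 each, +1 to first 0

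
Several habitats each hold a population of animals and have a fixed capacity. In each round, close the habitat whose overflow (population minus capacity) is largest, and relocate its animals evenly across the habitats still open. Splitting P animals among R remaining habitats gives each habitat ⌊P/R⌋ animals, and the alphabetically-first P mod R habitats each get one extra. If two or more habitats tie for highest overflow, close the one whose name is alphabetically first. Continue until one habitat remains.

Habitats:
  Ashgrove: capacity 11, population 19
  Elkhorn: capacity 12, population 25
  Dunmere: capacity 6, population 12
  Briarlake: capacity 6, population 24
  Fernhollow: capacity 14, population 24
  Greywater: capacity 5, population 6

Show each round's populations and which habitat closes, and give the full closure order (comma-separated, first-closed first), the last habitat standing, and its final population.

Round 1: Ashgrove=19 Briarlake=24 Dunmere=12 Elkhorn=25 Fernhollow=24 Greywater=6 → close Briarlake (overflow 18)
  24÷5 = 4 each, +1 to first 4
Round 2: Ashgrove=24 Dunmere=17 Elkhorn=30 Fernhollow=29 Greywater=10 → close Elkhorn (overflow 18)
  30÷4 = 7 each, +1 to first 2
Round 3: Ashgrove=32 Dunmere=25 Fernhollow=36 Greywater=17 → close Fernhollow (overflow 22)
  36÷3 = 12 each, +1 to first 0
Round 4: Ashgrove=44 Dunmere=37 Greywater=29 → close Ashgrove (overflow 33)
  44÷2 = 22 each, +1 to first 0
Round 5: Dunmere=59 Greywater=51 → close Dunmere (overflow 53)
  59÷1 = 59 each, +1 to first 0

Closure order: Briarlake, Elkhorn, Fernhollow, Ashgrove, Dunmere
Last habitat: Greywater with 110 animals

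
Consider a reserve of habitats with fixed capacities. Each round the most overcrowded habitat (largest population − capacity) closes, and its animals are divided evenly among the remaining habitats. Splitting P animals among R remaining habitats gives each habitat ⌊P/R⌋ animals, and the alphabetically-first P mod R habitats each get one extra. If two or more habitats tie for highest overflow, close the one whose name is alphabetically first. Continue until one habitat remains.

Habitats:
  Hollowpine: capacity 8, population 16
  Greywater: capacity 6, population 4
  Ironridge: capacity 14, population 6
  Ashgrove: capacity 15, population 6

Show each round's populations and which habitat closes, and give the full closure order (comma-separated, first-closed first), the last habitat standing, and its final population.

Closure order: Hollowpine, Greywater, Ashgrove
Last habitat: Ironridge with 32 animals

Round 1: Ashgrove=6 Greywater=4 Hollowpine=16 Ironridge=6 → close Hollowpine (overflow 8)
  16÷3 = 5 each, +1 to first 1
Round 2: Ashgrove=12 Greywater=9 Ironridge=11 → close Greywater (overflow 3)
  9÷2 = 4 each, +1 to first 1
Round 3: Ashgrove=17 Ironridge=15 → close Ashgrove (overflow 2)
  17÷1 = 17 each, +1 to first 0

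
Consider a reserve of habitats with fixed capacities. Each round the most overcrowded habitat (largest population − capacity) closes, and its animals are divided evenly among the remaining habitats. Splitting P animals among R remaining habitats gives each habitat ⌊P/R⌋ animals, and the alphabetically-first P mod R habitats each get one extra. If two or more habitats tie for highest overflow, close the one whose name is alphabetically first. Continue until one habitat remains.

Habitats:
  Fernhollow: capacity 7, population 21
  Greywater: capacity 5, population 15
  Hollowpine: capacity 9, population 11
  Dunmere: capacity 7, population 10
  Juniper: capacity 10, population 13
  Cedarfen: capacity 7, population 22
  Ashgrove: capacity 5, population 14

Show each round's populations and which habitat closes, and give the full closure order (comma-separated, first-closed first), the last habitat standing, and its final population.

Closure order: Cedarfen, Fernhollow, Greywater, Ashgrove, Dunmere, Hollowpine
Last habitat: Juniper with 106 animals

Round 1: Ashgrove=14 Cedarfen=22 Dunmere=10 Fernhollow=21 Greywater=15 Hollowpine=11 Juniper=13 → close Cedarfen (overflow 15)
  22÷6 = 3 each, +1 to first 4
Round 2: Ashgrove=18 Dunmere=14 Fernhollow=25 Greywater=19 Hollowpine=14 Juniper=16 → close Fernhollow (overflow 18)
  25÷5 = 5 each, +1 to first 0
Round 3: Ashgrove=23 Dunmere=19 Greywater=24 Hollowpine=19 Juniper=21 → close Greywater (overflow 19)
  24÷4 = 6 each, +1 to first 0
Round 4: Ashgrove=29 Dunmere=25 Hollowpine=25 Juniper=27 → close Ashgrove (overflow 24)
  29÷3 = 9 each, +1 to first 2
Round 5: Dunmere=35 Hollowpine=35 Juniper=36 → close Dunmere (overflow 28)
  35÷2 = 17 each, +1 to first 1
Round 6: Hollowpine=53 Juniper=53 → close Hollowpine (overflow 44)
  53÷1 = 53 each, +1 to first 0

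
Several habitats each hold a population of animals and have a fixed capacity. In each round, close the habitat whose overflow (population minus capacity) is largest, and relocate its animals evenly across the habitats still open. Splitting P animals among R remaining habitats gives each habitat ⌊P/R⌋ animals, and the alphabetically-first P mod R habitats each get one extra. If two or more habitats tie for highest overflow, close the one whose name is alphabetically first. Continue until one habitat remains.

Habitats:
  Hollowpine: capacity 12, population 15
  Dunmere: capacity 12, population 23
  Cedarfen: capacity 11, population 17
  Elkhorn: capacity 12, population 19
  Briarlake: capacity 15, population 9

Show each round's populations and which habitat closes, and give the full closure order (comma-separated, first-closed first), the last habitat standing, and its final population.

Round 1: Briarlake=9 Cedarfen=17 Dunmere=23 Elkhorn=19 Hollowpine=15 → close Dunmere (overflow 11)
  23÷4 = 5 each, +1 to first 3
Round 2: Briarlake=15 Cedarfen=23 Elkhorn=25 Hollowpine=20 → close Elkhorn (overflow 13)
  25÷3 = 8 each, +1 to first 1
Round 3: Briarlake=24 Cedarfen=31 Hollowpine=28 → close Cedarfen (overflow 20)
  31÷2 = 15 each, +1 to first 1
Round 4: Briarlake=40 Hollowpine=43 → close Hollowpine (overflow 31)
  43÷1 = 43 each, +1 to first 0

Closure order: Dunmere, Elkhorn, Cedarfen, Hollowpine
Last habitat: Briarlake with 83 animals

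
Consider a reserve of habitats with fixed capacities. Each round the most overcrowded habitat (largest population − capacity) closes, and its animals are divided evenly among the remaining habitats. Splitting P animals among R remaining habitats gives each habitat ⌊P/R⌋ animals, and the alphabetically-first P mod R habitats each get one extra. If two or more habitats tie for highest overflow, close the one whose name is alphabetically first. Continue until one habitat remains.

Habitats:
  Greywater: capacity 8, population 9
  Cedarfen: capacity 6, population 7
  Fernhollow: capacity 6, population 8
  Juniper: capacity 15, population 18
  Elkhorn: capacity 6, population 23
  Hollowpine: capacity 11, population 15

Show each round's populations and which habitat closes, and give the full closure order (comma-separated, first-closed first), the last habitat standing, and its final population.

Closure order: Elkhorn, Hollowpine, Fernhollow, Cedarfen, Greywater
Last habitat: Juniper with 80 animals

Round 1: Cedarfen=7 Elkhorn=23 Fernhollow=8 Greywater=9 Hollowpine=15 Juniper=18 → close Elkhorn (overflow 17)
  23÷5 = 4 each, +1 to first 3
Round 2: Cedarfen=12 Fernhollow=13 Greywater=14 Hollowpine=19 Juniper=22 → close Hollowpine (overflow 8)
  19÷4 = 4 each, +1 to first 3
Round 3: Cedarfen=17 Fernhollow=18 Greywater=19 Juniper=26 → close Fernhollow (overflow 12)
  18÷3 = 6 each, +1 to first 0
Round 4: Cedarfen=23 Greywater=25 Juniper=32 → close Cedarfen (overflow 17)
  23÷2 = 11 each, +1 to first 1
Round 5: Greywater=37 Juniper=43 → close Greywater (overflow 29)
  37÷1 = 37 each, +1 to first 0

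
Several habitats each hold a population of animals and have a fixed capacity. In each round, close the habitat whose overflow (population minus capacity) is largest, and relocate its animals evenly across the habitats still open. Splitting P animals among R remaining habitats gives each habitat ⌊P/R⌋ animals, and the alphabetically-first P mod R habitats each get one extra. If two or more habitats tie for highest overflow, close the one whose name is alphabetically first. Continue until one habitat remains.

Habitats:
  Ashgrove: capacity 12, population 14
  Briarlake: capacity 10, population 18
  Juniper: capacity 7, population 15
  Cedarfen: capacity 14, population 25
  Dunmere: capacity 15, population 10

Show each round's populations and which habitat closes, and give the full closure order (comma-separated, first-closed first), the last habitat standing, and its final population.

Round 1: Ashgrove=14 Briarlake=18 Cedarfen=25 Dunmere=10 Juniper=15 → close Cedarfen (overflow 11)
  25÷4 = 6 each, +1 to first 1
Round 2: Ashgrove=21 Briarlake=24 Dunmere=16 Juniper=21 → close Briarlake (overflow 14)
  24÷3 = 8 each, +1 to first 0
Round 3: Ashgrove=29 Dunmere=24 Juniper=29 → close Juniper (overflow 22)
  29÷2 = 14 each, +1 to first 1
Round 4: Ashgrove=44 Dunmere=38 → close Ashgrove (overflow 32)
  44÷1 = 44 each, +1 to first 0

Closure order: Cedarfen, Briarlake, Juniper, Ashgrove
Last habitat: Dunmere with 82 animals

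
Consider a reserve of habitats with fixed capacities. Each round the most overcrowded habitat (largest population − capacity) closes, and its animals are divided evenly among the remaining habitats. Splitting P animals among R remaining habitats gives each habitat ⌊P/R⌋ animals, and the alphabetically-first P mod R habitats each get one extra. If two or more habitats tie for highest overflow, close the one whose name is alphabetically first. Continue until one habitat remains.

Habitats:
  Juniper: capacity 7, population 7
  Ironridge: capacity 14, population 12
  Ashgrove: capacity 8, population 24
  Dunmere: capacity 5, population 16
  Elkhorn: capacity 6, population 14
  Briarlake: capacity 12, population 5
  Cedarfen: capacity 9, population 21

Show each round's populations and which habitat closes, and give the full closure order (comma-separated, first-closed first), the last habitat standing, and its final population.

Closure order: Ashgrove, Cedarfen, Dunmere, Elkhorn, Juniper, Ironridge
Last habitat: Briarlake with 99 animals

Round 1: Ashgrove=24 Briarlake=5 Cedarfen=21 Dunmere=16 Elkhorn=14 Ironridge=12 Juniper=7 → close Ashgrove (overflow 16)
  24÷6 = 4 each, +1 to first 0
Round 2: Briarlake=9 Cedarfen=25 Dunmere=20 Elkhorn=18 Ironridge=16 Juniper=11 → close Cedarfen (overflow 16)
  25÷5 = 5 each, +1 to first 0
Round 3: Briarlake=14 Dunmere=25 Elkhorn=23 Ironridge=21 Juniper=16 → close Dunmere (overflow 20)
  25÷4 = 6 each, +1 to first 1
Round 4: Briarlake=21 Elkhorn=29 Ironridge=27 Juniper=22 → close Elkhorn (overflow 23)
  29÷3 = 9 each, +1 to first 2
Round 5: Briarlake=31 Ironridge=37 Juniper=31 → close Juniper (overflow 24)
  31÷2 = 15 each, +1 to first 1
Round 6: Briarlake=47 Ironridge=52 → close Ironridge (overflow 38)
  52÷1 = 52 each, +1 to first 0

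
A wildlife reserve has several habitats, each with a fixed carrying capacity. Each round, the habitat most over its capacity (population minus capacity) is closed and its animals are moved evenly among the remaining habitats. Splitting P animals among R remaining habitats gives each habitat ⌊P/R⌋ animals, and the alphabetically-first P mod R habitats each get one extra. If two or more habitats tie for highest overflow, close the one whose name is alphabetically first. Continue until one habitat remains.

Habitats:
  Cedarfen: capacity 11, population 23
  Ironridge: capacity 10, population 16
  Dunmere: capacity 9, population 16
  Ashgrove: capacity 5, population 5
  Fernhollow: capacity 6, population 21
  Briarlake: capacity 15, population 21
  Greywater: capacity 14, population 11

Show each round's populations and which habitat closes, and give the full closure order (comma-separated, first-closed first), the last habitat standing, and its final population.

Closure order: Fernhollow, Cedarfen, Briarlake, Dunmere, Ironridge, Ashgrove
Last habitat: Greywater with 113 animals

Round 1: Ashgrove=5 Briarlake=21 Cedarfen=23 Dunmere=16 Fernhollow=21 Greywater=11 Ironridge=16 → close Fernhollow (overflow 15)
  21÷6 = 3 each, +1 to first 3
Round 2: Ashgrove=9 Briarlake=25 Cedarfen=27 Dunmere=19 Greywater=14 Ironridge=19 → close Cedarfen (overflow 16)
  27÷5 = 5 each, +1 to first 2
Round 3: Ashgrove=15 Briarlake=31 Dunmere=24 Greywater=19 Ironridge=24 → close Briarlake (overflow 16)
  31÷4 = 7 each, +1 to first 3
Round 4: Ashgrove=23 Dunmere=32 Greywater=27 Ironridge=31 → close Dunmere (overflow 23)
  32÷3 = 10 each, +1 to first 2
Round 5: Ashgrove=34 Greywater=38 Ironridge=41 → close Ironridge (overflow 31)
  41÷2 = 20 each, +1 to first 1
Round 6: Ashgrove=55 Greywater=58 → close Ashgrove (overflow 50)
  55÷1 = 55 each, +1 to first 0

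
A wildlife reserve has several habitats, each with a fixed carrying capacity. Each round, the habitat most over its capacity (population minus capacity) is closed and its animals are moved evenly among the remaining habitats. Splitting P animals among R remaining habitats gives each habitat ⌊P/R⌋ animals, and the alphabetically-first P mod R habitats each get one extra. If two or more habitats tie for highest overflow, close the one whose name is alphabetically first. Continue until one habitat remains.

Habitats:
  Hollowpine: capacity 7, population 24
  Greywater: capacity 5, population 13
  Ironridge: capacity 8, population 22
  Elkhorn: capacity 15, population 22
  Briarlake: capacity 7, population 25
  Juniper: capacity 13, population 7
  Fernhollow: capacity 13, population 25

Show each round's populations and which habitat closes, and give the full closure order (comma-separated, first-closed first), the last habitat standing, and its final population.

Round 1: Briarlake=25 Elkhorn=22 Fernhollow=25 Greywater=13 Hollowpine=24 Ironridge=22 Juniper=7 → close Briarlake (overflow 18)
  25÷6 = 4 each, +1 to first 1
Round 2: Elkhorn=27 Fernhollow=29 Greywater=17 Hollowpine=28 Ironridge=26 Juniper=11 → close Hollowpine (overflow 21)
  28÷5 = 5 each, +1 to first 3
Round 3: Elkhorn=33 Fernhollow=35 Greywater=23 Ironridge=31 Juniper=16 → close Ironridge (overflow 23)
  31÷4 = 7 each, +1 to first 3
Round 4: Elkhorn=41 Fernhollow=43 Greywater=31 Juniper=23 → close Fernhollow (overflow 30)
  43÷3 = 14 each, +1 to first 1
Round 5: Elkhorn=56 Greywater=45 Juniper=37 → close Elkhorn (overflow 41)
  56÷2 = 28 each, +1 to first 0
Round 6: Greywater=73 Juniper=65 → close Greywater (overflow 68)
  73÷1 = 73 each, +1 to first 0

Closure order: Briarlake, Hollowpine, Ironridge, Fernhollow, Elkhorn, Greywater
Last habitat: Juniper with 138 animals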